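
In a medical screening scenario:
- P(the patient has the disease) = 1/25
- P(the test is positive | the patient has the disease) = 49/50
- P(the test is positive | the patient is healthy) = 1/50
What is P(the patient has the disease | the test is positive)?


Using Bayes' theorem:
P(A|B) = P(B|A)·P(A) / P(B)

P(the test is positive) = 49/50 × 1/25 + 1/50 × 24/25
= 49/1250 + 12/625 = 73/1250

P(the patient has the disease|the test is positive) = (49/1250) / (73/1250) = 49/73

P(the patient has the disease|the test is positive) = 49/73 ≈ 67.12%


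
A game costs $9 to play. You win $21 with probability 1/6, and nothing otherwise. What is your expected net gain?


E[gain] = (21-9)×1/6 + (-9)×5/6
= 2 - 15/2 = -11/2

Expected net gain = $-11/2 ≈ $-5.50


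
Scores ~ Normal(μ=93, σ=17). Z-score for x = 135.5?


z = (x - μ)/σ = (135.5 - 93)/17 = 2.5

z = 2.5


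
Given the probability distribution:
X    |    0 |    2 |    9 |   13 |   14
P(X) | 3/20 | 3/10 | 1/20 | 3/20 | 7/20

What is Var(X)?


E[X] = 79/10
E[X²] = 496/5
Var(X) = E[X²] - (E[X])² = 496/5 - 6241/100 = 3679/100

Var(X) = 3679/100 ≈ 36.7900


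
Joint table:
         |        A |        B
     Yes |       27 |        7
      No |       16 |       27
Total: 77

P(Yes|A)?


P(Yes|A) = 27/(27+16) = 27/43

P = 27/43 ≈ 62.79%


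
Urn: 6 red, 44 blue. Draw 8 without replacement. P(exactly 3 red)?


Hypergeometric: C(6,3)×C(44,5)/C(50,8)
= 20×1086008/536878650 = 656/16215

P(X=3) = 656/16215 ≈ 4.05%


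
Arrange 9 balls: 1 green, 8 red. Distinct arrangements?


9!/(1!×8!) = 9

9


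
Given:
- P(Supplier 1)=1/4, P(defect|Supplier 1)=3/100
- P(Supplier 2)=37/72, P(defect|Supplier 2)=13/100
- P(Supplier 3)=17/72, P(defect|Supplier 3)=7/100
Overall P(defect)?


P(B) = Σ P(B|Aᵢ)×P(Aᵢ)
  3/100×1/4 = 3/400
  13/100×37/72 = 481/7200
  7/100×17/72 = 119/7200
Sum = 109/1200

P(defect) = 109/1200 ≈ 9.08%


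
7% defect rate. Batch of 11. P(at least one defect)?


P(all good) = (93/100)^11 = 4501035456767426597157/10000000000000000000000
P(≥1 defect) = 5498964543232573402843/10000000000000000000000

P = 5498964543232573402843/10000000000000000000000 ≈ 54.99%


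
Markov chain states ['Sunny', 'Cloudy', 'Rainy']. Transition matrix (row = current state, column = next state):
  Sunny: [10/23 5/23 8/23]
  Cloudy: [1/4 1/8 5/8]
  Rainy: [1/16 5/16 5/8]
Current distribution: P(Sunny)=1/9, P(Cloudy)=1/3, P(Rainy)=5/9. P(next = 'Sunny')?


P(next=Sunny) = Σᵢ P(now=i)×P(i→Sunny)
= 1/9×10/23 + 1/3×1/4 + 5/9×1/16
= 10/207 + 1/12 + 5/144 = 551/3312

P = 551/3312 ≈ 0.1664


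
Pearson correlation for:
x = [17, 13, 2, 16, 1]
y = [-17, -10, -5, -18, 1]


n=5, Σx=49, Σy=-49, Σxy=-716, Σx²=719, Σy²=739
r = (5×(-716) - 49×(-49))/√((5×719 - 49²)(5×739 - (-49)²))
= -1179/√(1194×1294) = -1179/√1545036 ≈ -1179/1242.9948 ≈ -0.9485

r ≈ -0.9485


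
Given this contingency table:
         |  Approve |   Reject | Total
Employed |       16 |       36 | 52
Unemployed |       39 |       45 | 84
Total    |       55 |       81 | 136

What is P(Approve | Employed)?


P(Approve | Employed) = 16/(16+36) = 16/52 = 4/13

P(Approve|Employed) = 4/13 ≈ 30.77%


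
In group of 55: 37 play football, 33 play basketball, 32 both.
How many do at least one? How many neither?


|A∪B| = 37+33-32 = 38
Neither = 55-38 = 17

At least one: 38; Neither: 17


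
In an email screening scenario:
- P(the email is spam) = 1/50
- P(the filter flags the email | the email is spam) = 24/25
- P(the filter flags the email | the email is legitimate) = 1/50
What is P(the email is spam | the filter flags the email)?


Using Bayes' theorem:
P(A|B) = P(B|A)·P(A) / P(B)

P(the filter flags the email) = 24/25 × 1/50 + 1/50 × 49/50
= 12/625 + 49/2500 = 97/2500

P(the email is spam|the filter flags the email) = (12/625) / (97/2500) = 48/97

P(the email is spam|the filter flags the email) = 48/97 ≈ 49.48%


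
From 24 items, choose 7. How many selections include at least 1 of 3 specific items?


Complement: C(24,7) - C(21,7) = 346104 - 116280 = 229824

229824


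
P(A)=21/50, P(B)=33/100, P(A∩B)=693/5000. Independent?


P(A)×P(B) = 693/5000
P(A∩B) = 693/5000
Equal ✓ → Independent

Yes, independent


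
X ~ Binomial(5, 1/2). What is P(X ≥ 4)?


P(X ≥ 4) = Σ P(X=i) for i=4..5
P(X=4) = 5/32
P(X=5) = 1/32
Sum = 3/16

P(X ≥ 4) = 3/16 ≈ 18.75%


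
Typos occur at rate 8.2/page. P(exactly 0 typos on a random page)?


Poisson(λ=8.2): P(X=0) = e^(-λ)×λ^k/k!
= e^(-8.2) × 8.2^0 / 0!
≈ 0.00027465357 × 1 / 1 ≈ 0.000275

P(X=0) ≈ 0.000275 ≈ 0.03%


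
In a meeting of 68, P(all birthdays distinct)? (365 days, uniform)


P(all different) = Π(365-i)/365 for i=0..67
= (365/365)×(364/365)×...×(298/365)
= 0.001274

P ≈ 0.0013 ≈ 0.13%


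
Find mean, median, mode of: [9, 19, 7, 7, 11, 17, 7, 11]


Sorted: [7, 7, 7, 9, 11, 11, 17, 19]
Mean = 88/8 = 11
Median = 10
Freq: {9: 1, 19: 1, 7: 3, 11: 2, 17: 1}
Mode: [7]

Mean=11, Median=10, Mode=7


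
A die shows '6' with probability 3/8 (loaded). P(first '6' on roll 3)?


Geometric: P(X=3) = (1-p)^(k-1)×p = (5/8)^2×3/8 = 75/512

P(X=3) = 75/512 ≈ 14.65%


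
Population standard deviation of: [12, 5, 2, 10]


Mean = 29/4
  (12-29/4)²=361/16
  (5-29/4)²=81/16
  (2-29/4)²=441/16
  (10-29/4)²=121/16
Σ(x-μ)² = 251/4
σ² = (251/4)/4 = 251/16

σ = √(251/16) ≈ 3.9607


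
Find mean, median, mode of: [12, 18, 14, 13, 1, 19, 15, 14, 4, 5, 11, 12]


Sorted: [1, 4, 5, 11, 12, 12, 13, 14, 14, 15, 18, 19]
Mean = 138/12 = 23/2
Median = 25/2
Freq: {12: 2, 18: 1, 14: 2, 13: 1, 1: 1, 19: 1, 15: 1, 4: 1, 5: 1, 11: 1}
Mode: [12, 14]

Mean=23/2, Median=25/2, Mode=[12, 14]


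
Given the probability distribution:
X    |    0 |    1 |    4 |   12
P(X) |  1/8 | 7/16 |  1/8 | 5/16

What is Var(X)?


E[X] = 75/16
E[X²] = 759/16
Var(X) = E[X²] - (E[X])² = 759/16 - 5625/256 = 6519/256

Var(X) = 6519/256 ≈ 25.4648


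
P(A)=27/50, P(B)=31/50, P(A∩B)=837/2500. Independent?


P(A)×P(B) = 837/2500
P(A∩B) = 837/2500
Equal ✓ → Independent

Yes, independent


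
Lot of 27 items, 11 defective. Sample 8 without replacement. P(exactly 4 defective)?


Hypergeometric: C(11,4)×C(16,4)/C(27,8)
= 330×1820/2220075 = 56/207

P(X=4) = 56/207 ≈ 27.05%


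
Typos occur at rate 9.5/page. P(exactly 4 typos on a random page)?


Poisson(λ=9.5): P(X=4) = e^(-λ)×λ^k/k!
= e^(-9.5) × 9.5^4 / 4!
≈ 7.485182989e-05 × 8145.0625 / 24 ≈ 0.025403

P(X=4) ≈ 0.025403 ≈ 2.54%


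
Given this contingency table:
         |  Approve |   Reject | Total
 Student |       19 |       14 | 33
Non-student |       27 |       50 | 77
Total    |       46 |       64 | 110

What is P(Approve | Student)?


P(Approve | Student) = 19/(19+14) = 19/33

P(Approve|Student) = 19/33 ≈ 57.58%


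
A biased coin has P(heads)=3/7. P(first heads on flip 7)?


Geometric: P(X=7) = (1-p)^(k-1)×p = (4/7)^6×3/7 = 12288/823543

P(X=7) = 12288/823543 ≈ 1.49%


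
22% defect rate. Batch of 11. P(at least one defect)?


P(all good) = (39/50)^11 = 317475837322472439/4882812500000000000
P(≥1 defect) = 4565336662677527561/4882812500000000000

P = 4565336662677527561/4882812500000000000 ≈ 93.50%


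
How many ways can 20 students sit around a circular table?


Circular arrangements of 20 distinct objects: fix one position to break rotational symmetry.
(n-1)! = 19! = 121645100408832000

121645100408832000


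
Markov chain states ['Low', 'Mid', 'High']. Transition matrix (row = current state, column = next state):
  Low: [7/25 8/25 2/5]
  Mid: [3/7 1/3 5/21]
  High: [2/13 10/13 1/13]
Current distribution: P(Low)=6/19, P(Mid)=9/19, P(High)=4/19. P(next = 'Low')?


P(next=Low) = Σᵢ P(now=i)×P(i→Low)
= 6/19×7/25 + 9/19×3/7 + 4/19×2/13
= 42/475 + 27/133 + 8/247 = 13997/43225

P = 13997/43225 ≈ 0.3238


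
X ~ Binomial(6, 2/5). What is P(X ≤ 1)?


P(X ≤ 1) = Σ P(X=i) for i=0..1
P(X=0) = 729/15625
P(X=1) = 2916/15625
Sum = 729/3125

P(X ≤ 1) = 729/3125 ≈ 23.33%


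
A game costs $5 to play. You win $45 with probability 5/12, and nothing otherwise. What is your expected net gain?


E[gain] = (45-5)×5/12 + (-5)×7/12
= 50/3 - 35/12 = 55/4

Expected net gain = $55/4 ≈ $13.75


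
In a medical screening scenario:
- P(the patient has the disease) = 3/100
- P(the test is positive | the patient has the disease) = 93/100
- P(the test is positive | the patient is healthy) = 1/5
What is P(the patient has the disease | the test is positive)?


Using Bayes' theorem:
P(A|B) = P(B|A)·P(A) / P(B)

P(the test is positive) = 93/100 × 3/100 + 1/5 × 97/100
= 279/10000 + 97/500 = 2219/10000

P(the patient has the disease|the test is positive) = (279/10000) / (2219/10000) = 279/2219

P(the patient has the disease|the test is positive) = 279/2219 ≈ 12.57%


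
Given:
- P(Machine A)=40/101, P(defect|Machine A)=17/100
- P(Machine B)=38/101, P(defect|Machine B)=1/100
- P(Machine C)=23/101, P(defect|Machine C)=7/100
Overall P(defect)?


P(B) = Σ P(B|Aᵢ)×P(Aᵢ)
  17/100×40/101 = 34/505
  1/100×38/101 = 19/5050
  7/100×23/101 = 161/10100
Sum = 879/10100

P(defect) = 879/10100 ≈ 8.70%


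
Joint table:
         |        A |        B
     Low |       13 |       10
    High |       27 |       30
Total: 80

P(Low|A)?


P(Low|A) = 13/(13+27) = 13/40

P = 13/40 ≈ 32.50%


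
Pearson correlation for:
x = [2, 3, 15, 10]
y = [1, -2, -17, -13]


n=4, Σx=30, Σy=-31, Σxy=-389, Σx²=338, Σy²=463
r = (4×(-389) - 30×(-31))/√((4×338 - 30²)(4×463 - (-31)²))
= -626/√(452×891) = -626/√402732 ≈ -626/634.6117 ≈ -0.9864

r ≈ -0.9864


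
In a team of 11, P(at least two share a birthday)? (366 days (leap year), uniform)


P(all different) = Π(366-i)/366 for i=0..10
= 0.859219
P(match) = 1 - 0.859219 = 0.140781

P ≈ 0.1408 ≈ 14.08%


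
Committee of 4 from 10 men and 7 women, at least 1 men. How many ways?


Count by #men:
  1M,3W: C(10,1)×C(7,3)=350
  2M,2W: C(10,2)×C(7,2)=945
  3M,1W: C(10,3)×C(7,1)=840
  4M,0W: C(10,4)×C(7,0)=210
Total = 2345

2345


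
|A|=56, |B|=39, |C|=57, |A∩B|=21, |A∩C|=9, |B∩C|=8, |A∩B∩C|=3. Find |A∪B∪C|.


|A∪B∪C| = 56+39+57-21-9-8+3 = 117

|A∪B∪C| = 117


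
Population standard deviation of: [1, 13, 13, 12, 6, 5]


Mean = 50/6 = 25/3
  (1-25/3)²=484/9
  (13-25/3)²=196/9
  (13-25/3)²=196/9
  (12-25/3)²=121/9
  (6-25/3)²=49/9
  (5-25/3)²=100/9
Σ(x-μ)² = 382/3
σ² = (382/3)/6 = 191/9

σ = √(191/9) ≈ 4.6068


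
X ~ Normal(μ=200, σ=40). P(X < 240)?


z = (240-200)/40 = 1.0
P(Z < 1.0) = 0.8413

P(X < 240) ≈ 0.8413


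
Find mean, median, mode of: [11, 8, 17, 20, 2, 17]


Sorted: [2, 8, 11, 17, 17, 20]
Mean = 75/6 = 25/2
Median = 14
Freq: {11: 1, 8: 1, 17: 2, 20: 1, 2: 1}
Mode: [17]

Mean=25/2, Median=14, Mode=17


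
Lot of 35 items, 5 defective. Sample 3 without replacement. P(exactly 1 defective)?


Hypergeometric: C(5,1)×C(30,2)/C(35,3)
= 5×435/6545 = 435/1309

P(X=1) = 435/1309 ≈ 33.23%


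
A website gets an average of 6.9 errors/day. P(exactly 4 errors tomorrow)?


Poisson(λ=6.9): P(X=4) = e^(-λ)×λ^k/k!
= e^(-6.9) × 6.9^4 / 4!
≈ 0.001007785429 × 2266.7121 / 24 ≈ 0.095182

P(X=4) ≈ 0.095182 ≈ 9.52%


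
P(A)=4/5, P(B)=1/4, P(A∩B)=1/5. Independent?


P(A)×P(B) = 1/5
P(A∩B) = 1/5
Equal ✓ → Independent

Yes, independent


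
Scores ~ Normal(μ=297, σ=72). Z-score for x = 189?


z = (x - μ)/σ = (189 - 297)/72 = -1.5

z = -1.5


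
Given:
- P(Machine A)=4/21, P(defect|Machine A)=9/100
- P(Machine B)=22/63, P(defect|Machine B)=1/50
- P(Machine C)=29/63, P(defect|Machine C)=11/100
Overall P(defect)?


P(B) = Σ P(B|Aᵢ)×P(Aᵢ)
  9/100×4/21 = 3/175
  1/50×22/63 = 11/1575
  11/100×29/63 = 319/6300
Sum = 157/2100

P(defect) = 157/2100 ≈ 7.48%


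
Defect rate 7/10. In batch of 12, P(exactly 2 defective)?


Binomial: P(X=2) = C(12,2)×p^2×(1-p)^10
= 66 × 49/100 × 59049/10000000000 = 95482233/500000000000

P(X=2) = 95482233/500000000000 ≈ 0.02%


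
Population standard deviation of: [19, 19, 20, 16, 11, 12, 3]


Mean = 100/7
  (19-100/7)²=1089/49
  (19-100/7)²=1089/49
  (20-100/7)²=1600/49
  (16-100/7)²=144/49
  (11-100/7)²=529/49
  (12-100/7)²=256/49
  (3-100/7)²=6241/49
Σ(x-μ)² = 1564/7
σ² = (1564/7)/7 = 1564/49

σ = √(1564/49) ≈ 5.6496


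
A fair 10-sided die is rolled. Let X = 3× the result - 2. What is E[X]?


E[die] = (1+10)/2 = 11/2
E[X] = 3×11/2 - 2 = 29/2

E[X] = 29/2


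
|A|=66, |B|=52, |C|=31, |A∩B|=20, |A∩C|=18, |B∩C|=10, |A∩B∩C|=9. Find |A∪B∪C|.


|A∪B∪C| = 66+52+31-20-18-10+9 = 110

|A∪B∪C| = 110


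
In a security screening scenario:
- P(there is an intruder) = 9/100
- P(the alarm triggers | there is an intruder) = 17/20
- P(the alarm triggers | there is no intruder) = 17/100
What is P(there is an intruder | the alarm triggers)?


Using Bayes' theorem:
P(A|B) = P(B|A)·P(A) / P(B)

P(the alarm triggers) = 17/20 × 9/100 + 17/100 × 91/100
= 153/2000 + 1547/10000 = 289/1250

P(there is an intruder|the alarm triggers) = (153/2000) / (289/1250) = 45/136

P(there is an intruder|the alarm triggers) = 45/136 ≈ 33.09%


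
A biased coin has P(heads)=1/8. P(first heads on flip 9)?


Geometric: P(X=9) = (1-p)^(k-1)×p = (7/8)^8×1/8 = 5764801/134217728

P(X=9) = 5764801/134217728 ≈ 4.30%


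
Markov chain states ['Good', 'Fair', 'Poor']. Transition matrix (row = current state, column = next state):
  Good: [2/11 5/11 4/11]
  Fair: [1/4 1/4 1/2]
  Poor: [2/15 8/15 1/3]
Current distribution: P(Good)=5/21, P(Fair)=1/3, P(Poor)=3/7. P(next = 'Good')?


P(next=Good) = Σᵢ P(now=i)×P(i→Good)
= 5/21×2/11 + 1/3×1/4 + 3/7×2/15
= 10/231 + 1/12 + 2/35 = 283/1540

P = 283/1540 ≈ 0.1838


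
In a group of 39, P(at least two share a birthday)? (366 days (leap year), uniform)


P(all different) = Π(366-i)/366 for i=0..38
= 0.122510
P(match) = 1 - 0.122510 = 0.877490

P ≈ 0.8775 ≈ 87.75%


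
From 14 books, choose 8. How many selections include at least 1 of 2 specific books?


Complement: C(14,8) - C(12,8) = 3003 - 495 = 2508

2508


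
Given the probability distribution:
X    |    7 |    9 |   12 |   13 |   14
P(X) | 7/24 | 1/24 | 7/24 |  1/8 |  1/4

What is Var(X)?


E[X] = 265/24
E[X²] = 3115/24
Var(X) = E[X²] - (E[X])² = 3115/24 - 70225/576 = 4535/576

Var(X) = 4535/576 ≈ 7.8733


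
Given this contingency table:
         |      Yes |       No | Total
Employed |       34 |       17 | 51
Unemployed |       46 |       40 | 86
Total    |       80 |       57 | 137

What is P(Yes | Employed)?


P(Yes | Employed) = 34/(34+17) = 34/51 = 2/3

P(Yes|Employed) = 2/3 ≈ 66.67%


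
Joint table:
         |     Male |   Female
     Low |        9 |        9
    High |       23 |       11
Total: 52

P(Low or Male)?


P(Low∨Male) = P(Low) + P(Male) - P(Low∧Male)
= (18 + 32 - 9)/52 = 41/52

P = 41/52 ≈ 78.85%


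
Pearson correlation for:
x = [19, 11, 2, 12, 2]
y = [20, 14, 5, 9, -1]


n=5, Σx=46, Σy=47, Σxy=650, Σx²=634, Σy²=703
r = (5×650 - 46×47)/√((5×634 - 46²)(5×703 - 47²))
= 1088/√(1054×1306) = 1088/√1376524 ≈ 1088/1173.2536 ≈ 0.9273

r ≈ 0.9273


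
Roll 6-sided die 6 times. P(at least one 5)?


P(no 5)^6 = (5/6)^6 = 15625/46656
P(≥1) = 1 - 15625/46656 = 31031/46656

P = 31031/46656 ≈ 66.51%


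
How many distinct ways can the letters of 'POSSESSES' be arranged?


Letters: 9, freq: {'P': 1, 'O': 1, 'S': 5, 'E': 2}
9!/(1!×1!×5!×2!) = 362880/240 = 1512

1512


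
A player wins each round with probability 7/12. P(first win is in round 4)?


Geometric: P(X=4) = (1-p)^(k-1)×p = (5/12)^3×7/12 = 875/20736

P(X=4) = 875/20736 ≈ 4.22%


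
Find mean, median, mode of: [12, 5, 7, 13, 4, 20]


Sorted: [4, 5, 7, 12, 13, 20]
Mean = 61/6
Median = 19/2
Freq: {12: 1, 5: 1, 7: 1, 13: 1, 4: 1, 20: 1}
Mode: No mode

Mean=61/6, Median=19/2, Mode=No mode


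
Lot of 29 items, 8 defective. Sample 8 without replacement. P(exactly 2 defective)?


Hypergeometric: C(8,2)×C(21,6)/C(29,8)
= 28×54264/4292145 = 506464/1430715

P(X=2) = 506464/1430715 ≈ 35.40%


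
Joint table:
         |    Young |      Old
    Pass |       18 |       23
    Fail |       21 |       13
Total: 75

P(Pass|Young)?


P(Pass|Young) = 18/(18+21) = 18/39 = 6/13

P = 6/13 ≈ 46.15%


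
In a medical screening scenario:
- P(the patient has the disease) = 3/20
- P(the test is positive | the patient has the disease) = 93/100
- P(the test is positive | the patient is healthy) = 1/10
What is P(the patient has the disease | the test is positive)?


Using Bayes' theorem:
P(A|B) = P(B|A)·P(A) / P(B)

P(the test is positive) = 93/100 × 3/20 + 1/10 × 17/20
= 279/2000 + 17/200 = 449/2000

P(the patient has the disease|the test is positive) = (279/2000) / (449/2000) = 279/449

P(the patient has the disease|the test is positive) = 279/449 ≈ 62.14%


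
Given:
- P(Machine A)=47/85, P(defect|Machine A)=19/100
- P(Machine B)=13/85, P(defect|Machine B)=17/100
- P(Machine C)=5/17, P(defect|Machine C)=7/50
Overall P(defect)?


P(B) = Σ P(B|Aᵢ)×P(Aᵢ)
  19/100×47/85 = 893/8500
  17/100×13/85 = 13/500
  7/50×5/17 = 7/170
Sum = 366/2125

P(defect) = 366/2125 ≈ 17.22%


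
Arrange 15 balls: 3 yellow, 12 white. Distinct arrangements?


15!/(3!×12!) = 455

455


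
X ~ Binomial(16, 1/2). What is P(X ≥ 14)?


P(X ≥ 14) = Σ P(X=i) for i=14..16
P(X=14) = 15/8192
P(X=15) = 1/4096
P(X=16) = 1/65536
Sum = 137/65536

P(X ≥ 14) = 137/65536 ≈ 0.21%


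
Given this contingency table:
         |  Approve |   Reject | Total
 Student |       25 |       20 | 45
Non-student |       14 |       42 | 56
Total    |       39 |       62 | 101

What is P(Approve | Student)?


P(Approve | Student) = 25/(25+20) = 25/45 = 5/9

P(Approve|Student) = 5/9 ≈ 55.56%


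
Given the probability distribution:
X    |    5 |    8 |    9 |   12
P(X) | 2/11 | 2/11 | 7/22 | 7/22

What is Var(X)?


E[X] = 199/22
E[X²] = 1931/22
Var(X) = E[X²] - (E[X])² = 1931/22 - 39601/484 = 2881/484

Var(X) = 2881/484 ≈ 5.9525


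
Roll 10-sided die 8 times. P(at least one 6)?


P(no 6)^8 = (9/10)^8 = 43046721/100000000
P(≥1) = 1 - 43046721/100000000 = 56953279/100000000

P = 56953279/100000000 ≈ 56.95%


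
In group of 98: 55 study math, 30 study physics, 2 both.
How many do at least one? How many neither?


|A∪B| = 55+30-2 = 83
Neither = 98-83 = 15

At least one: 83; Neither: 15


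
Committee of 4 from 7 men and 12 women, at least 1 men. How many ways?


Count by #men:
  1M,3W: C(7,1)×C(12,3)=1540
  2M,2W: C(7,2)×C(12,2)=1386
  3M,1W: C(7,3)×C(12,1)=420
  4M,0W: C(7,4)×C(12,0)=35
Total = 3381

3381


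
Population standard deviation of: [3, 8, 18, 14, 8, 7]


Mean = 58/6 = 29/3
  (3-29/3)²=400/9
  (8-29/3)²=25/9
  (18-29/3)²=625/9
  (14-29/3)²=169/9
  (8-29/3)²=25/9
  (7-29/3)²=64/9
Σ(x-μ)² = 436/3
σ² = (436/3)/6 = 218/9

σ = √(218/9) ≈ 4.9216


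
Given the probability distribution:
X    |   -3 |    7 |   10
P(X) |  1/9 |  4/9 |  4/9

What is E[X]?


E[X] = Σ x·P(X=x)
= (-3)×(1/9) + (7)×(4/9) + (10)×(4/9)
= 65/9

E[X] = 65/9


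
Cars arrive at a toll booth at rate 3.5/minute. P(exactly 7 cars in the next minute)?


Poisson(λ=3.5): P(X=7) = e^(-λ)×λ^k/k!
= e^(-3.5) × 3.5^7 / 7!
≈ 0.03019738342 × 6433.9296875 / 5040 ≈ 0.038549

P(X=7) ≈ 0.038549 ≈ 3.85%


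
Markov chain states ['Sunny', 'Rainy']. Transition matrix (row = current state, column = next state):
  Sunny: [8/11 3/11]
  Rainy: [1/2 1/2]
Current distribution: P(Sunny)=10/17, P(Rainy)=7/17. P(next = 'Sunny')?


P(next=Sunny) = Σᵢ P(now=i)×P(i→Sunny)
= 10/17×8/11 + 7/17×1/2
= 80/187 + 7/34 = 237/374

P = 237/374 ≈ 0.6337


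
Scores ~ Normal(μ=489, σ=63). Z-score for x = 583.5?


z = (x - μ)/σ = (583.5 - 489)/63 = 1.5

z = 1.5


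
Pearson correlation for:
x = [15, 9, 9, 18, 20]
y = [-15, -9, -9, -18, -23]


n=5, Σx=71, Σy=-74, Σxy=-1171, Σx²=1111, Σy²=1240
r = (5×(-1171) - 71×(-74))/√((5×1111 - 71²)(5×1240 - (-74)²))
= -601/√(514×724) = -601/√372136 ≈ -601/610.0295 ≈ -0.9852

r ≈ -0.9852


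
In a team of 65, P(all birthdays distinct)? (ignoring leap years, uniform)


P(all different) = Π(365-i)/365 for i=0..64
= (365/365)×(364/365)×...×(301/365)
= 0.002317

P ≈ 0.0023 ≈ 0.23%


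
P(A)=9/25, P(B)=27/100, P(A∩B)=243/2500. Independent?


P(A)×P(B) = 243/2500
P(A∩B) = 243/2500
Equal ✓ → Independent

Yes, independent


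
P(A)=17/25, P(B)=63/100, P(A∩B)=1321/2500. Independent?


P(A)×P(B) = 1071/2500
P(A∩B) = 1321/2500
Not equal → NOT independent

No, not independent


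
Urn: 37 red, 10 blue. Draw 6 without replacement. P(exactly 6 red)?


Hypergeometric: C(37,6)×C(10,0)/C(47,6)
= 2324784×1/10737573 = 10064/46483

P(X=6) = 10064/46483 ≈ 21.65%


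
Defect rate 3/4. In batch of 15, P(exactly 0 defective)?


Binomial: P(X=0) = C(15,0)×p^0×(1-p)^15
= 1 × 1 × 1/1073741824 = 1/1073741824

P(X=0) = 1/1073741824 ≈ 0.00%


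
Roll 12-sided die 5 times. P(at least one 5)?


P(no 5)^5 = (11/12)^5 = 161051/248832
P(≥1) = 1 - 161051/248832 = 87781/248832

P = 87781/248832 ≈ 35.28%


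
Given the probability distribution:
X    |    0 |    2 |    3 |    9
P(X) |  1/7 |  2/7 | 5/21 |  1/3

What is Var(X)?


E[X] = 30/7
E[X²] = 212/7
Var(X) = E[X²] - (E[X])² = 212/7 - 900/49 = 584/49

Var(X) = 584/49 ≈ 11.9184


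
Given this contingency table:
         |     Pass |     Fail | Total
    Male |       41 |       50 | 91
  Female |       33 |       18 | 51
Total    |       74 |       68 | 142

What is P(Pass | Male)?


P(Pass | Male) = 41/(41+50) = 41/91

P(Pass|Male) = 41/91 ≈ 45.05%


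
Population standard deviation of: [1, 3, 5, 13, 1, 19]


Mean = 42/6 = 7
  (1-7)²=36
  (3-7)²=16
  (5-7)²=4
  (13-7)²=36
  (1-7)²=36
  (19-7)²=144
Σ(x-μ)² = 272
σ² = 272/6 = 136/3

σ = √(136/3) ≈ 6.7330


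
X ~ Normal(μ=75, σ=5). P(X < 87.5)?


z = (87.5-75)/5 = 2.5
P(Z < 2.5) = 0.9938

P(X < 87.5) ≈ 0.9938


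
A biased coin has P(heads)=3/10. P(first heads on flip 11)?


Geometric: P(X=11) = (1-p)^(k-1)×p = (7/10)^10×3/10 = 847425747/100000000000

P(X=11) = 847425747/100000000000 ≈ 0.85%


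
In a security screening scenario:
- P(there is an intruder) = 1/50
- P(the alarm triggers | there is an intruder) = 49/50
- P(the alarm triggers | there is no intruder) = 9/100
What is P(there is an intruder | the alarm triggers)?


Using Bayes' theorem:
P(A|B) = P(B|A)·P(A) / P(B)

P(the alarm triggers) = 49/50 × 1/50 + 9/100 × 49/50
= 49/2500 + 441/5000 = 539/5000

P(there is an intruder|the alarm triggers) = (49/2500) / (539/5000) = 2/11

P(there is an intruder|the alarm triggers) = 2/11 ≈ 18.18%


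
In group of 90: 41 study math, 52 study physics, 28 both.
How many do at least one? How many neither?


|A∪B| = 41+52-28 = 65
Neither = 90-65 = 25

At least one: 65; Neither: 25


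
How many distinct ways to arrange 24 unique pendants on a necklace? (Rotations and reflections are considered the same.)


Free circular arrangements: rotations and reflections both identified.
(n-1)!/2 = 23!/2 = 25852016738884976640000/2 = 12926008369442488320000

12926008369442488320000


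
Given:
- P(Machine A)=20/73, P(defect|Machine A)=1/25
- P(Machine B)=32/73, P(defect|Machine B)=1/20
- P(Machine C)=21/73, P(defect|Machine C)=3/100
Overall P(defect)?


P(B) = Σ P(B|Aᵢ)×P(Aᵢ)
  1/25×20/73 = 4/365
  1/20×32/73 = 8/365
  3/100×21/73 = 63/7300
Sum = 303/7300

P(defect) = 303/7300 ≈ 4.15%


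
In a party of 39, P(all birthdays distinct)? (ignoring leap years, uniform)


P(all different) = Π(365-i)/365 for i=0..38
= (365/365)×(364/365)×...×(327/365)
= 0.121780

P ≈ 0.1218 ≈ 12.18%


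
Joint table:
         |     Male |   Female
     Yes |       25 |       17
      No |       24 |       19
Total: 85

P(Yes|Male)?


P(Yes|Male) = 25/(25+24) = 25/49

P = 25/49 ≈ 51.02%


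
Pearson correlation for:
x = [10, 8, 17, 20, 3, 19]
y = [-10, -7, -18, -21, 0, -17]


n=6, Σx=77, Σy=-73, Σxy=-1205, Σx²=1223, Σy²=1203
r = (6×(-1205) - 77×(-73))/√((6×1223 - 77²)(6×1203 - (-73)²))
= -1609/√(1409×1889) = -1609/√2661601 ≈ -1609/1631.4414 ≈ -0.9862

r ≈ -0.9862


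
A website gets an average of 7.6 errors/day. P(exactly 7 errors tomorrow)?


Poisson(λ=7.6): P(X=7) = e^(-λ)×λ^k/k!
= e^(-7.6) × 7.6^7 / 7!
≈ 0.0005004514334 × 1464519.45718 / 5040 ≈ 0.145421

P(X=7) ≈ 0.145421 ≈ 14.54%


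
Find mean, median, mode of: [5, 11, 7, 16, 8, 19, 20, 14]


Sorted: [5, 7, 8, 11, 14, 16, 19, 20]
Mean = 100/8 = 25/2
Median = 25/2
Freq: {5: 1, 11: 1, 7: 1, 16: 1, 8: 1, 19: 1, 20: 1, 14: 1}
Mode: No mode

Mean=25/2, Median=25/2, Mode=No mode


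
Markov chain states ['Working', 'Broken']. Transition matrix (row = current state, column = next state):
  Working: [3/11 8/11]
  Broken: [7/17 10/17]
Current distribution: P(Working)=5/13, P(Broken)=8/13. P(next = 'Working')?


P(next=Working) = Σᵢ P(now=i)×P(i→Working)
= 5/13×3/11 + 8/13×7/17
= 15/143 + 56/221 = 67/187

P = 67/187 ≈ 0.3583


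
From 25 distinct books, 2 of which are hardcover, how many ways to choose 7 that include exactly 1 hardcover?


Choose 1 of the 2 hardcovers and 6 of the other 23 books:
C(2,1)×C(23,6) = 2×100947 = 201894

201894


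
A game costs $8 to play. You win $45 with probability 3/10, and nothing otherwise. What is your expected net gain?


E[gain] = (45-8)×3/10 + (-8)×7/10
= 111/10 - 28/5 = 11/2

Expected net gain = $11/2 ≈ $5.50


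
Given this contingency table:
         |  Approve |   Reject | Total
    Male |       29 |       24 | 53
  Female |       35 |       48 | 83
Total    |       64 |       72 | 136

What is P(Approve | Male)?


P(Approve | Male) = 29/(29+24) = 29/53

P(Approve|Male) = 29/53 ≈ 54.72%


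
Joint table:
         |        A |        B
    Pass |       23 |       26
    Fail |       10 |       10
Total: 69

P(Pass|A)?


P(Pass|A) = 23/(23+10) = 23/33

P = 23/33 ≈ 69.70%


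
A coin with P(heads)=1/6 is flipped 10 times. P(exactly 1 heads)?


Binomial: P(X=1) = C(10,1)×p^1×(1-p)^9
= 10 × 1/6 × 1953125/10077696 = 9765625/30233088

P(X=1) = 9765625/30233088 ≈ 32.30%


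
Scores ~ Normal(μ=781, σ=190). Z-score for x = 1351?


z = (x - μ)/σ = (1351 - 781)/190 = 3.0

z = 3.0


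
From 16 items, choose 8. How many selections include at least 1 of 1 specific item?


Complement: C(16,8) - C(15,8) = 12870 - 6435 = 6435

6435


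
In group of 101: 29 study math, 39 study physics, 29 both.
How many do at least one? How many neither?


|A∪B| = 29+39-29 = 39
Neither = 101-39 = 62

At least one: 39; Neither: 62


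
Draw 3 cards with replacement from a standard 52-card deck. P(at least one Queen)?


P(not a Queen) = 48/52 = 12/13
P(none in 3 draws) = (12/13)^3 = 1728/2197
P(≥1 Queen) = 1 - 1728/2197 = 469/2197

P = 469/2197 ≈ 21.35%


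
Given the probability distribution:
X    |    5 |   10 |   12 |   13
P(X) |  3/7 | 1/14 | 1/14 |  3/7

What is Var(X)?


E[X] = 65/7
E[X²] = 704/7
Var(X) = E[X²] - (E[X])² = 704/7 - 4225/49 = 703/49

Var(X) = 703/49 ≈ 14.3469


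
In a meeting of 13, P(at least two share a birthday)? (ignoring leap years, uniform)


P(all different) = Π(365-i)/365 for i=0..12
= 0.805590
P(match) = 1 - 0.805590 = 0.194410

P ≈ 0.1944 ≈ 19.44%


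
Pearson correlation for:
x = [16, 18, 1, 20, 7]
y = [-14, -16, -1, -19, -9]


n=5, Σx=62, Σy=-59, Σxy=-956, Σx²=1030, Σy²=895
r = (5×(-956) - 62×(-59))/√((5×1030 - 62²)(5×895 - (-59)²))
= -1122/√(1306×994) = -1122/√1298164 ≈ -1122/1139.3700 ≈ -0.9848

r ≈ -0.9848


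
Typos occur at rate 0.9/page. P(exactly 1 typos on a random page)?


Poisson(λ=0.9): P(X=1) = e^(-λ)×λ^k/k!
= e^(-0.9) × 0.9^1 / 1!
≈ 0.4065696597 × 0.9 / 1 ≈ 0.365913

P(X=1) ≈ 0.365913 ≈ 36.59%


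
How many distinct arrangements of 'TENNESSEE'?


Letters: 9, freq: {'T': 1, 'E': 4, 'N': 2, 'S': 2}
9!/(1!×4!×2!×2!) = 362880/96 = 3780

3780


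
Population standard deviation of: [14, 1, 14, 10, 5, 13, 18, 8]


Mean = 83/8
  (14-83/8)²=841/64
  (1-83/8)²=5625/64
  (14-83/8)²=841/64
  (10-83/8)²=9/64
  (5-83/8)²=1849/64
  (13-83/8)²=441/64
  (18-83/8)²=3721/64
  (8-83/8)²=361/64
Σ(x-μ)² = 1711/8
σ² = (1711/8)/8 = 1711/64

σ = √(1711/64) ≈ 5.1705


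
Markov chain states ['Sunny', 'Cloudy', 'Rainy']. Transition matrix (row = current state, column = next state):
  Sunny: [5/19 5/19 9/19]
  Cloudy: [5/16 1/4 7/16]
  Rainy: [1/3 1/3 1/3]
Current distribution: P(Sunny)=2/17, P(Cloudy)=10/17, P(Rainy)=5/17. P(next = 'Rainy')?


P(next=Rainy) = Σᵢ P(now=i)×P(i→Rainy)
= 2/17×9/19 + 10/17×7/16 + 5/17×1/3
= 18/323 + 35/136 + 5/51 = 3187/7752

P = 3187/7752 ≈ 0.4111


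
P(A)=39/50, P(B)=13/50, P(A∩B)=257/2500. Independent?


P(A)×P(B) = 507/2500
P(A∩B) = 257/2500
Not equal → NOT independent

No, not independent


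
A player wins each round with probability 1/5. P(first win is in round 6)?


Geometric: P(X=6) = (1-p)^(k-1)×p = (4/5)^5×1/5 = 1024/15625

P(X=6) = 1024/15625 ≈ 6.55%


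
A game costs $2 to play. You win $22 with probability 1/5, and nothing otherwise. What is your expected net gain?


E[gain] = (22-2)×1/5 + (-2)×4/5
= 4 - 8/5 = 12/5

Expected net gain = $12/5 ≈ $2.40


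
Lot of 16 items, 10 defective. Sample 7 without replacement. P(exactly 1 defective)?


Hypergeometric: C(10,1)×C(6,6)/C(16,7)
= 10×1/11440 = 1/1144

P(X=1) = 1/1144 ≈ 0.09%


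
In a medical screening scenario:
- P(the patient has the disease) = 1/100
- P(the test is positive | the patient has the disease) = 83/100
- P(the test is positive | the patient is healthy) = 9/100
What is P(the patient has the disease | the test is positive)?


Using Bayes' theorem:
P(A|B) = P(B|A)·P(A) / P(B)

P(the test is positive) = 83/100 × 1/100 + 9/100 × 99/100
= 83/10000 + 891/10000 = 487/5000

P(the patient has the disease|the test is positive) = (83/10000) / (487/5000) = 83/974

P(the patient has the disease|the test is positive) = 83/974 ≈ 8.52%


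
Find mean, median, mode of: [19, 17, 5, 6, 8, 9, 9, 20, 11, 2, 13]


Sorted: [2, 5, 6, 8, 9, 9, 11, 13, 17, 19, 20]
Mean = 119/11
Median = 9
Freq: {19: 1, 17: 1, 5: 1, 6: 1, 8: 1, 9: 2, 20: 1, 11: 1, 2: 1, 13: 1}
Mode: [9]

Mean=119/11, Median=9, Mode=9


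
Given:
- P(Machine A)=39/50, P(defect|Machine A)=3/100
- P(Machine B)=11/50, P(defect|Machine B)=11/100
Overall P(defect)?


P(B) = Σ P(B|Aᵢ)×P(Aᵢ)
  3/100×39/50 = 117/5000
  11/100×11/50 = 121/5000
Sum = 119/2500

P(defect) = 119/2500 ≈ 4.76%


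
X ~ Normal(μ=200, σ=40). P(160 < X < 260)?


z₁=(160-200)/40=-1.0, z₂=(260-200)/40=1.5
P = Φ(1.5) - Φ(-1.0) = 0.933193 - 0.158655 = 0.774538 ≈ 0.7745

P(160 < X < 260) ≈ 0.7745


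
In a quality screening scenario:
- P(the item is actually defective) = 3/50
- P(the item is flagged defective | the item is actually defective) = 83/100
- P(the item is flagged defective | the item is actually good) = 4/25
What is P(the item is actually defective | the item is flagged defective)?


Using Bayes' theorem:
P(A|B) = P(B|A)·P(A) / P(B)

P(the item is flagged defective) = 83/100 × 3/50 + 4/25 × 47/50
= 249/5000 + 94/625 = 1001/5000

P(the item is actually defective|the item is flagged defective) = (249/5000) / (1001/5000) = 249/1001

P(the item is actually defective|the item is flagged defective) = 249/1001 ≈ 24.88%


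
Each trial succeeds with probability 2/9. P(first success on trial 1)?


Geometric: P(X=1) = (1-p)^(k-1)×p = (7/9)^0×2/9 = 2/9

P(X=1) = 2/9 ≈ 22.22%


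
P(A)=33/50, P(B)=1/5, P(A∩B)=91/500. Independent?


P(A)×P(B) = 33/250
P(A∩B) = 91/500
Not equal → NOT independent

No, not independent


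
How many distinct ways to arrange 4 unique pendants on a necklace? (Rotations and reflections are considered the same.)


Free circular arrangements: rotations and reflections both identified.
(n-1)!/2 = 3!/2 = 6/2 = 3

3


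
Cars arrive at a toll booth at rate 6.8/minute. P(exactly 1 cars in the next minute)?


Poisson(λ=6.8): P(X=1) = e^(-λ)×λ^k/k!
= e^(-6.8) × 6.8^1 / 1!
≈ 0.001113775148 × 6.8 / 1 ≈ 0.007574

P(X=1) ≈ 0.007574 ≈ 0.76%


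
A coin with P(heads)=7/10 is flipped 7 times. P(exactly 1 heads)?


Binomial: P(X=1) = C(7,1)×p^1×(1-p)^6
= 7 × 7/10 × 729/1000000 = 35721/10000000

P(X=1) = 35721/10000000 ≈ 0.36%


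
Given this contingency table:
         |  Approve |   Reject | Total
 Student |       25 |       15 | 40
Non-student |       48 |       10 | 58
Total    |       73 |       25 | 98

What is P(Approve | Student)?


P(Approve | Student) = 25/(25+15) = 25/40 = 5/8

P(Approve|Student) = 5/8 ≈ 62.50%


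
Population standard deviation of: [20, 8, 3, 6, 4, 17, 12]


Mean = 70/7 = 10
  (20-10)²=100
  (8-10)²=4
  (3-10)²=49
  (6-10)²=16
  (4-10)²=36
  (17-10)²=49
  (12-10)²=4
Σ(x-μ)² = 258
σ² = 258/7

σ = √(258/7) ≈ 6.0710


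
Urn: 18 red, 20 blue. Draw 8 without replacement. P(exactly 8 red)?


Hypergeometric: C(18,8)×C(20,0)/C(38,8)
= 43758×1/48903492 = 39/43586

P(X=8) = 39/43586 ≈ 0.09%


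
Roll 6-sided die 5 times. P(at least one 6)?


P(no 6)^5 = (5/6)^5 = 3125/7776
P(≥1) = 1 - 3125/7776 = 4651/7776

P = 4651/7776 ≈ 59.81%


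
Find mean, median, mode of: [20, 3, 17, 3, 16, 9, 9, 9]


Sorted: [3, 3, 9, 9, 9, 16, 17, 20]
Mean = 86/8 = 43/4
Median = 9
Freq: {20: 1, 3: 2, 17: 1, 16: 1, 9: 3}
Mode: [9]

Mean=43/4, Median=9, Mode=9


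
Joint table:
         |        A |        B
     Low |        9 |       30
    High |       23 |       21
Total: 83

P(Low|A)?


P(Low|A) = 9/(9+23) = 9/32

P = 9/32 ≈ 28.12%


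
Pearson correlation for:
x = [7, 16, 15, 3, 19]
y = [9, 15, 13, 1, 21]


n=5, Σx=60, Σy=59, Σxy=900, Σx²=900, Σy²=917
r = (5×900 - 60×59)/√((5×900 - 60²)(5×917 - 59²))
= 960/√(900×1104) = 960/√993600 ≈ 960/996.7949 ≈ 0.9631

r ≈ 0.9631


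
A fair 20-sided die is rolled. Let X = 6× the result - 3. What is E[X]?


E[die] = (1+20)/2 = 21/2
E[X] = 6×21/2 - 3 = 60

E[X] = 60


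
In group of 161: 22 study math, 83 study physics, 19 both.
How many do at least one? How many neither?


|A∪B| = 22+83-19 = 86
Neither = 161-86 = 75

At least one: 86; Neither: 75


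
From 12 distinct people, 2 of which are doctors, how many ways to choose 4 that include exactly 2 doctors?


Choose 2 of the 2 doctors and 2 of the other 10 people:
C(2,2)×C(10,2) = 1×45 = 45

45


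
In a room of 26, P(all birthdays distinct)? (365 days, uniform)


P(all different) = Π(365-i)/365 for i=0..25
= (365/365)×(364/365)×...×(340/365)
= 0.401759

P ≈ 0.4018 ≈ 40.18%


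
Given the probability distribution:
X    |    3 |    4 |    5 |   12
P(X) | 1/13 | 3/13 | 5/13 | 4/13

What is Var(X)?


E[X] = 88/13
E[X²] = 758/13
Var(X) = E[X²] - (E[X])² = 758/13 - 7744/169 = 2110/169

Var(X) = 2110/169 ≈ 12.4852


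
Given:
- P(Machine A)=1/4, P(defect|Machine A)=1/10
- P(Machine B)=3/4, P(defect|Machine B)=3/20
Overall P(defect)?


P(B) = Σ P(B|Aᵢ)×P(Aᵢ)
  1/10×1/4 = 1/40
  3/20×3/4 = 9/80
Sum = 11/80

P(defect) = 11/80 ≈ 13.75%


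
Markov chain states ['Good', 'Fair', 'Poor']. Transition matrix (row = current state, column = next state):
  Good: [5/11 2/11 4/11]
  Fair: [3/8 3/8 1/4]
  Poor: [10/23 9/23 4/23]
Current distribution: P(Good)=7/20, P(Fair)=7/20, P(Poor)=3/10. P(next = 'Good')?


P(next=Good) = Σᵢ P(now=i)×P(i→Good)
= 7/20×5/11 + 7/20×3/8 + 3/10×10/23
= 7/44 + 21/160 + 3/23 = 17033/40480

P = 17033/40480 ≈ 0.4208


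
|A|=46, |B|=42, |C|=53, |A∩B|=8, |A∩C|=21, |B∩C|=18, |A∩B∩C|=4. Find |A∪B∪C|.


|A∪B∪C| = 46+42+53-8-21-18+4 = 98

|A∪B∪C| = 98


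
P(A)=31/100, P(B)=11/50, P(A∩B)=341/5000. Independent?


P(A)×P(B) = 341/5000
P(A∩B) = 341/5000
Equal ✓ → Independent

Yes, independent


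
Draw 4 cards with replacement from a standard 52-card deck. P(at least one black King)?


P(not a black King) = 50/52 = 25/26
P(none in 4 draws) = (25/26)^4 = 390625/456976
P(≥1 black King) = 1 - 390625/456976 = 66351/456976

P = 66351/456976 ≈ 14.52%


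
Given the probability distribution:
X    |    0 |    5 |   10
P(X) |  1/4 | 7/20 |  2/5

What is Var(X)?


E[X] = 23/4
E[X²] = 195/4
Var(X) = E[X²] - (E[X])² = 195/4 - 529/16 = 251/16

Var(X) = 251/16 ≈ 15.6875


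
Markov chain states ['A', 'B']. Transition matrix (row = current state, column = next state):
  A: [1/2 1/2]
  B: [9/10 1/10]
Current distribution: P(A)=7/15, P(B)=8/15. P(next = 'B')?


P(next=B) = Σᵢ P(now=i)×P(i→B)
= 7/15×1/2 + 8/15×1/10
= 7/30 + 4/75 = 43/150

P = 43/150 ≈ 0.2867


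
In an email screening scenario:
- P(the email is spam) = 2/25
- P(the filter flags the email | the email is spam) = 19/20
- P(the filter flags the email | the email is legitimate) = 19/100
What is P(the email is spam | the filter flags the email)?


Using Bayes' theorem:
P(A|B) = P(B|A)·P(A) / P(B)

P(the filter flags the email) = 19/20 × 2/25 + 19/100 × 23/25
= 19/250 + 437/2500 = 627/2500

P(the email is spam|the filter flags the email) = (19/250) / (627/2500) = 10/33

P(the email is spam|the filter flags the email) = 10/33 ≈ 30.30%


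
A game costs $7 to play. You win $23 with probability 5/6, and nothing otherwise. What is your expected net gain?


E[gain] = (23-7)×5/6 + (-7)×1/6
= 40/3 - 7/6 = 73/6

Expected net gain = $73/6 ≈ $12.17


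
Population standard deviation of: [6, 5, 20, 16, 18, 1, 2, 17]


Mean = 85/8
  (6-85/8)²=1369/64
  (5-85/8)²=2025/64
  (20-85/8)²=5625/64
  (16-85/8)²=1849/64
  (18-85/8)²=3481/64
  (1-85/8)²=5929/64
  (2-85/8)²=4761/64
  (17-85/8)²=2601/64
Σ(x-μ)² = 3455/8
σ² = (3455/8)/8 = 3455/64

σ = √(3455/64) ≈ 7.3474


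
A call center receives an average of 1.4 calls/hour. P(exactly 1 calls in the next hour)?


Poisson(λ=1.4): P(X=1) = e^(-λ)×λ^k/k!
= e^(-1.4) × 1.4^1 / 1!
≈ 0.2465969639 × 1.4 / 1 ≈ 0.345236

P(X=1) ≈ 0.345236 ≈ 34.52%


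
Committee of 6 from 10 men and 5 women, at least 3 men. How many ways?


Count by #men:
  3M,3W: C(10,3)×C(5,3)=1200
  4M,2W: C(10,4)×C(5,2)=2100
  5M,1W: C(10,5)×C(5,1)=1260
  6M,0W: C(10,6)×C(5,0)=210
Total = 4770

4770


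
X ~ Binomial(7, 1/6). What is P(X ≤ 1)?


P(X ≤ 1) = Σ P(X=i) for i=0..1
P(X=0) = 78125/279936
P(X=1) = 109375/279936
Sum = 15625/23328

P(X ≤ 1) = 15625/23328 ≈ 66.98%


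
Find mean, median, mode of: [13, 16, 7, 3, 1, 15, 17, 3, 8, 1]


Sorted: [1, 1, 3, 3, 7, 8, 13, 15, 16, 17]
Mean = 84/10 = 42/5
Median = 15/2
Freq: {13: 1, 16: 1, 7: 1, 3: 2, 1: 2, 15: 1, 17: 1, 8: 1}
Mode: [1, 3]

Mean=42/5, Median=15/2, Mode=[1, 3]


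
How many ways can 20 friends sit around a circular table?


Circular arrangements of 20 distinct objects: fix one position to break rotational symmetry.
(n-1)! = 19! = 121645100408832000

121645100408832000


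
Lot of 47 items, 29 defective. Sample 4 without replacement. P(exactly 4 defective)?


Hypergeometric: C(29,4)×C(18,0)/C(47,4)
= 23751×1/178365 = 7917/59455

P(X=4) = 7917/59455 ≈ 13.32%


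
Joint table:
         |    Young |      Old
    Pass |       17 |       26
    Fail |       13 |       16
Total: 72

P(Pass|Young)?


P(Pass|Young) = 17/(17+13) = 17/30

P = 17/30 ≈ 56.67%
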